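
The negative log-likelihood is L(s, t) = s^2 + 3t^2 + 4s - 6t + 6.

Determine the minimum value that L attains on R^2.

L(s,t) separates as P(s) + Q(t) + 6, so its minimum is min P + min Q + 6.
P'(s) = 2s + 4 vanishes at s ∈ {-2}; Q'(t) = 6(t - 1) vanishes at t ∈ {1}.
Local minima of P (where P''>0): P(-2)=-4. Local minima of Q: Q(1)=-3.
So the global minimum of L is P(-2) + Q(1) + 6 = -4 − 3 + 6 = -1, attained at (-2, 1).

-1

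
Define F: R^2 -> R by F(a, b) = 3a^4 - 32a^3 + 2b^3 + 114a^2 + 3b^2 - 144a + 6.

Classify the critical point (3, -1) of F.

local maximum

The mixed partial ∂²F/∂a∂b is 0, so the Hessian at any point is diag(F_aa, F_bb) = diag(12(3a^2 - 16a + 19), 6(2b + 1)).
At (3, -1): H = diag(-24, -6).
Both eigenvalues are negative, so H is negative definite: a local maximum.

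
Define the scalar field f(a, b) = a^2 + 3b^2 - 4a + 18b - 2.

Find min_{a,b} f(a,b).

f(a,b) separates as P(a) + Q(b) − 2, so its minimum is min P + min Q − 2.
P'(a) = 2a - 4 vanishes at a ∈ {2}; Q'(b) = 6b + 18 vanishes at b ∈ {-3}.
Local minima of P (where P''>0): P(2)=-4. Local minima of Q: Q(-3)=-27.
So the global minimum of f is P(2) + Q(-3) − 2 = -4 − 27 − 2 = -33, attained at (2, -3).

-33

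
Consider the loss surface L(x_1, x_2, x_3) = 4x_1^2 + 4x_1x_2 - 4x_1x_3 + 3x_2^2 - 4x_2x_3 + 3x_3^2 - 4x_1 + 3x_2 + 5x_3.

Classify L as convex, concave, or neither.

convex

L is quadratic, so its Hessian is the constant matrix H = [[8, 4, -4], [4, 6, -4], [-4, -4, 6]].
Leading principal minors: 8, 32, 96.
All positive ⇒ H ≻ 0 ⇒ convex.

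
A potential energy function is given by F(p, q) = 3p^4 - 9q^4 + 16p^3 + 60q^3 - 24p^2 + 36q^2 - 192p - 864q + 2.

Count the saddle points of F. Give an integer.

5

F separates as a function of p plus a function of q, so ∇F=0 decouples.
∂F/∂p = 12(p - 2)(p + 2)(p + 4) = 0 at p ∈ {-4, -2, 2}; ∂F/∂q = -36(q - 4)(q - 3)(q + 2) = 0 at q ∈ {-2, 3, 4}.
The Hessian is diagonal: diag(F_pp, F_qq). Second derivatives: F_pp(-4)=144, F_pp(-2)=-96, F_pp(2)=288; F_qq(-2)=-1080, F_qq(3)=180, F_qq(4)=-216.
Saddle points occur where the two diagonal entries have opposite signs: (-4, -2), (-4, 4), (-2, 3), (2, -2), (2, 4). Count: 5.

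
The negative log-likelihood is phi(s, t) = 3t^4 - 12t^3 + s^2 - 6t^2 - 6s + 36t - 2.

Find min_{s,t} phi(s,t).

-38

phi(s,t) separates as P(s) + Q(t) − 2, so its minimum is min P + min Q − 2.
P'(s) = 2s - 6 vanishes at s ∈ {3}; Q'(t) = 12(t - 3)(t - 1)(t + 1) vanishes at t ∈ {-1, 1, 3}.
Local minima of P (where P''>0): P(3)=-9. Local minima of Q: Q(-1)=-27, Q(3)=-27.
So the global minimum of phi is P(3) + Q(-1) − 2 = -9 − 27 − 2 = -38, attained at (3, -1).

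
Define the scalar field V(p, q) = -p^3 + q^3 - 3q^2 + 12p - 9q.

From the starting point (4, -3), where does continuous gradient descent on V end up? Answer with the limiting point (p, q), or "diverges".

diverges

V is separable, so gradient descent decouples: p follows -∂V/∂p, q follows -∂V/∂q.
∂V/∂p = -3(p - 2)(p + 2); at p=4 this is -36, so p increases.
∂V/∂q = 3(q - 3)(q + 1); at q=-3 this is 36, so q decreases.
The p-coordinate has no critical point in that direction and runs off to infinity.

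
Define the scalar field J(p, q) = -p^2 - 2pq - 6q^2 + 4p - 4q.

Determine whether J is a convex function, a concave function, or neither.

J is quadratic, so its Hessian is the constant matrix H = [[-2, -2], [-2, -12]].
det(H) = 20, tr(H) = -14.
det(H) > 0 and tr(H) < 0, so H is negative definite everywhere: concave.

concave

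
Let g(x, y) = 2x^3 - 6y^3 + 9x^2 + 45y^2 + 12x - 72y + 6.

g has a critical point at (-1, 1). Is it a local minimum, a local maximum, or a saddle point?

local minimum

The mixed partial ∂²g/∂x∂y is 0, so the Hessian at any point is diag(g_xx, g_yy) = diag(6(2x + 3), 18(-2y + 5)).
At (-1, 1): H = diag(6, 54).
Both eigenvalues are positive, so H is positive definite: a local minimum.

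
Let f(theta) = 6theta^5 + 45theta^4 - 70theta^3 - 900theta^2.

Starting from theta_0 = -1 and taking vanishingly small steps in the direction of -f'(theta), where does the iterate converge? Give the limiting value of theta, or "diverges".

f'(theta) = 30theta(theta - 3)(theta + 4)(theta + 5), so f'(-1) = 1440.
Gradient descent moves in the -f' direction, i.e. theta is decreasing.
The nearest critical point in that direction is theta = -4, where f'' = 840 > 0 (a local minimum). The iterate converges there.

-4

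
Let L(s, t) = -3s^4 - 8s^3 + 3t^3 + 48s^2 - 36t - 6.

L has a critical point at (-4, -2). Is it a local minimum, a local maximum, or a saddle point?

The mixed partial ∂²L/∂s∂t is 0, so the Hessian at any point is diag(L_ss, L_tt) = diag(12(-3s^2 - 4s + 8), 18t).
At (-4, -2): H = diag(-288, -36).
Both eigenvalues are negative, so H is negative definite: a local maximum.

local maximum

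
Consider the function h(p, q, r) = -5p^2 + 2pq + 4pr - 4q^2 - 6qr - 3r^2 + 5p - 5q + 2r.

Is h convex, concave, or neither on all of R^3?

concave

h is quadratic, so its Hessian is the constant matrix H = [[-10, 2, 4], [2, -8, -6], [4, -6, -6]].
Leading principal minors: -10, 76, -64.
Signs alternate −, +, − ⇒ H ≺ 0 ⇒ concave.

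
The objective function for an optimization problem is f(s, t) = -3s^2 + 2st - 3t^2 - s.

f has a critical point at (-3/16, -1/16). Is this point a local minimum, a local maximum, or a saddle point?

local maximum

The Hessian of f is constant: H = [[-6, 2], [2, -6]].
det(H) = (-6)·(-6) − 2² = 32.
det(H) > 0 and tr(H) = -12 < 0, so H is negative definite and the point is a local maximum.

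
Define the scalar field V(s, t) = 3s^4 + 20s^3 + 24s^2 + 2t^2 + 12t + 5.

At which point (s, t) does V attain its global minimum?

V(s,t) separates as P(s) + Q(t) + 5, so its minimum is min P + min Q + 5.
P'(s) = 12s(s + 1)(s + 4) vanishes at s ∈ {-4, -1, 0}; Q'(t) = 4(t + 3) vanishes at t ∈ {-3}.
Local minima of P (where P''>0): P(-4)=-128, P(0)=0. Local minima of Q: Q(-3)=-18.
So the global minimum of V is P(-4) + Q(-3) + 5 = -128 − 18 + 5 = -141, attained at (-4, -3).

(-4, -3)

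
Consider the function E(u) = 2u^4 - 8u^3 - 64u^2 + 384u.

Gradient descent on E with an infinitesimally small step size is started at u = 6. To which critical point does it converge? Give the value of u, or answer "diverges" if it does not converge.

4

E'(u) = 8(u - 4)(u - 3)(u + 4), so E'(6) = 480.
Gradient descent moves in the -E' direction, i.e. u is decreasing.
The nearest critical point in that direction is u = 4, where E'' = 64 > 0 (a local minimum). The iterate converges there.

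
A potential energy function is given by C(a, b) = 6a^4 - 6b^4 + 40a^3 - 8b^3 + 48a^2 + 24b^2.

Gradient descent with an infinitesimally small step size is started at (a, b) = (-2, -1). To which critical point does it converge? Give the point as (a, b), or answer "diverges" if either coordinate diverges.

C is separable, so gradient descent decouples: a follows -∂C/∂a, b follows -∂C/∂b.
∂C/∂a = 24a(a + 1)(a + 4); at a=-2 this is 96, so a decreases.
∂C/∂b = -24b(b - 1)(b + 2); at b=-1 this is -48, so b increases.
a converges to its nearest critical value -4 (a local min of the a-part); b converges to 0. The iterate converges to (-4, 0).

(-4, 0)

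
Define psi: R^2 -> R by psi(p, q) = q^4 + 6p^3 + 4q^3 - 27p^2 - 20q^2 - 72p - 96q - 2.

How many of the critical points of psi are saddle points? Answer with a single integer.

3

psi separates as a function of p plus a function of q, so ∇psi=0 decouples.
∂psi/∂p = 18(p - 4)(p + 1) = 0 at p ∈ {-1, 4}; ∂psi/∂q = 4(q - 3)(q + 2)(q + 4) = 0 at q ∈ {-4, -2, 3}.
The Hessian is diagonal: diag(psi_pp, psi_qq). Second derivatives: psi_pp(-1)=-90, psi_pp(4)=90; psi_qq(-4)=56, psi_qq(-2)=-40, psi_qq(3)=140.
Saddle points occur where the two diagonal entries have opposite signs: (-1, -4), (-1, 3), (4, -2). Count: 3.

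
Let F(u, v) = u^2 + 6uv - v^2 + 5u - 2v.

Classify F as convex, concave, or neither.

F is quadratic, so its Hessian is the constant matrix H = [[2, 6], [6, -2]].
det(H) = -40, tr(H) = 0.
det(H) < 0, so H is indefinite: neither convex nor concave.

neither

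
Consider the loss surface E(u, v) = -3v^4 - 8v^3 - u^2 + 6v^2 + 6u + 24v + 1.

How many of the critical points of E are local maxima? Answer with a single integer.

2

E separates as a function of u plus a function of v, so ∇E=0 decouples.
∂E/∂u = -2(u - 3) = 0 at u ∈ {3}; ∂E/∂v = -12(v - 1)(v + 1)(v + 2) = 0 at v ∈ {-2, -1, 1}.
The Hessian is diagonal: diag(E_uu, E_vv). Second derivatives: E_uu(3)=-2; E_vv(-2)=-36, E_vv(-1)=24, E_vv(1)=-72.
Local maxima occur where both diagonal entries negative: (3, -2), (3, 1). Count: 2.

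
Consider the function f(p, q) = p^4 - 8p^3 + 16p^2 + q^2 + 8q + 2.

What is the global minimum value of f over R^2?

f(p,q) separates as A(p) + B(q) + 2, so its minimum is min A + min B + 2.
A'(p) = 4p(p - 4)(p - 2) vanishes at p ∈ {0, 2, 4}; B'(q) = 2q + 8 vanishes at q ∈ {-4}.
Local minima of A (where A''>0): A(0)=0, A(4)=0. Local minima of B: B(-4)=-16.
So the global minimum of f is A(0) + B(-4) + 2 = 0 − 16 + 2 = -14, attained at (0, -4).

-14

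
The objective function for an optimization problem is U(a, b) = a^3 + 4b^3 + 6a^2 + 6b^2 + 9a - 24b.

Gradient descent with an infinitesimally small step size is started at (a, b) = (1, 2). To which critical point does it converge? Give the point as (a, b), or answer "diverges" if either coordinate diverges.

(-1, 1)

U is separable, so gradient descent decouples: a follows -∂U/∂a, b follows -∂U/∂b.
∂U/∂a = 3(a + 1)(a + 3); at a=1 this is 24, so a decreases.
∂U/∂b = 12(b - 1)(b + 2); at b=2 this is 48, so b decreases.
a converges to its nearest critical value -1 (a local min of the a-part); b converges to 1. The iterate converges to (-1, 1).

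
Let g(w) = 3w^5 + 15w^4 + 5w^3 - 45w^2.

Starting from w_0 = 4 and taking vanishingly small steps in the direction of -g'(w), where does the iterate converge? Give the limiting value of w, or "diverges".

g'(w) = 15w(w - 1)(w + 2)(w + 3), so g'(4) = 7560.
Gradient descent moves in the -g' direction, i.e. w is decreasing.
The nearest critical point in that direction is w = 1, where g'' = 180 > 0 (a local minimum). The iterate converges there.

1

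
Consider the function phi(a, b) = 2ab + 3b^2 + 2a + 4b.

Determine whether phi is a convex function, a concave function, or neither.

neither

phi is quadratic, so its Hessian is the constant matrix H = [[0, 2], [2, 6]].
det(H) = -4, tr(H) = 6.
det(H) < 0, so H is indefinite: neither convex nor concave.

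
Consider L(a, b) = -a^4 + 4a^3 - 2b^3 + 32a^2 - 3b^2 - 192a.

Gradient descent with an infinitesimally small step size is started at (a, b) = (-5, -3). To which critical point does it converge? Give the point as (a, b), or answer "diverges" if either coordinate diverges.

L is separable, so gradient descent decouples: a follows -∂L/∂a, b follows -∂L/∂b.
∂L/∂a = -4(a - 4)(a - 3)(a + 4); at a=-5 this is 288, so a decreases.
∂L/∂b = -6b(b + 1); at b=-3 this is -36, so b increases.
The a-coordinate has no critical point in that direction and runs off to infinity.

diverges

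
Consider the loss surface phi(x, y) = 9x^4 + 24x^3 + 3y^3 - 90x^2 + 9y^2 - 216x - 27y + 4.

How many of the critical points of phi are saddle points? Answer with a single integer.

phi separates as a function of x plus a function of y, so ∇phi=0 decouples.
∂phi/∂x = 36(x - 2)(x + 1)(x + 3) = 0 at x ∈ {-3, -1, 2}; ∂phi/∂y = 9(y - 1)(y + 3) = 0 at y ∈ {-3, 1}.
The Hessian is diagonal: diag(phi_xx, phi_yy). Second derivatives: phi_xx(-3)=360, phi_xx(-1)=-216, phi_xx(2)=540; phi_yy(-3)=-36, phi_yy(1)=36.
Saddle points occur where the two diagonal entries have opposite signs: (-3, -3), (-1, 1), (2, -3). Count: 3.

3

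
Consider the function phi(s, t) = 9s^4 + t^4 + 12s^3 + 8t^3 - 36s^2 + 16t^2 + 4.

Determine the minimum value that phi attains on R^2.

phi(s,t) separates as P(s) + Q(t) + 4, so its minimum is min P + min Q + 4.
P'(s) = 36s(s - 1)(s + 2) vanishes at s ∈ {-2, 0, 1}; Q'(t) = 4t(t + 2)(t + 4) vanishes at t ∈ {-4, -2, 0}.
Local minima of P (where P''>0): P(-2)=-96, P(1)=-15. Local minima of Q: Q(-4)=0, Q(0)=0.
So the global minimum of phi is P(-2) + Q(-4) + 4 = -96 + 0 + 4 = -92, attained at (-2, -4).

-92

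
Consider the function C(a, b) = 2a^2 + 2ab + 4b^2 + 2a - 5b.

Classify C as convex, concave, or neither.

C is quadratic, so its Hessian is the constant matrix H = [[4, 2], [2, 8]].
det(H) = 28, tr(H) = 12.
det(H) > 0 and tr(H) > 0, so H is positive definite everywhere: convex.

convex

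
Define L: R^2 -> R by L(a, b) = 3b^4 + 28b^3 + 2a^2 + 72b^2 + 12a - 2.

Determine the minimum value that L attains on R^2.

L(a,b) separates as P(a) + Q(b) − 2, so its minimum is min P + min Q − 2.
P'(a) = 4a + 12 vanishes at a ∈ {-3}; Q'(b) = 12b(b + 3)(b + 4) vanishes at b ∈ {-4, -3, 0}.
Local minima of P (where P''>0): P(-3)=-18. Local minima of Q: Q(-4)=128, Q(0)=0.
So the global minimum of L is P(-3) + Q(0) − 2 = -18 + 0 − 2 = -20, attained at (-3, 0).

-20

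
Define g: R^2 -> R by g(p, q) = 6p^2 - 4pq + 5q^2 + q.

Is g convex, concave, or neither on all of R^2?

g is quadratic, so its Hessian is the constant matrix H = [[12, -4], [-4, 10]].
det(H) = 104, tr(H) = 22.
det(H) > 0 and tr(H) > 0, so H is positive definite everywhere: convex.

convex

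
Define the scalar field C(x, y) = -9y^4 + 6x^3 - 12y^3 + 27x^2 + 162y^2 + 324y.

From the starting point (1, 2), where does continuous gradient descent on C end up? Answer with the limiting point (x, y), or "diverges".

(0, -1)

C is separable, so gradient descent decouples: x follows -∂C/∂x, y follows -∂C/∂y.
∂C/∂x = 18x(x + 3); at x=1 this is 72, so x decreases.
∂C/∂y = -36(y - 3)(y + 1)(y + 3); at y=2 this is 540, so y decreases.
x converges to its nearest critical value 0 (a local min of the x-part); y converges to -1. The iterate converges to (0, -1).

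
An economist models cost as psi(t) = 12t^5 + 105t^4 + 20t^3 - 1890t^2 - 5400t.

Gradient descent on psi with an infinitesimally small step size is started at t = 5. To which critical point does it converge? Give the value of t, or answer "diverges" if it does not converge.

psi'(t) = 60(t - 3)(t + 2)(t + 3)(t + 5), so psi'(5) = 67200.
Gradient descent moves in the -psi' direction, i.e. t is decreasing.
The nearest critical point in that direction is t = 3, where psi'' = 14400 > 0 (a local minimum). The iterate converges there.

3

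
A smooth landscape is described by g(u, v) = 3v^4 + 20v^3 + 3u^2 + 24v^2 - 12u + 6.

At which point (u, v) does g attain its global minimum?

(2, -4)

g(u,v) separates as P(u) + Q(v) + 6, so its minimum is min P + min Q + 6.
P'(u) = 6u - 12 vanishes at u ∈ {2}; Q'(v) = 12v(v + 1)(v + 4) vanishes at v ∈ {-4, -1, 0}.
Local minima of P (where P''>0): P(2)=-12. Local minima of Q: Q(-4)=-128, Q(0)=0.
So the global minimum of g is P(2) + Q(-4) + 6 = -12 − 128 + 6 = -134, attained at (2, -4).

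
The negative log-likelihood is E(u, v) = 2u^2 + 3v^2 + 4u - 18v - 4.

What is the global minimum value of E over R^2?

-33

E(u,v) separates as P(u) + Q(v) − 4, so its minimum is min P + min Q − 4.
P'(u) = 4u + 4 vanishes at u ∈ {-1}; Q'(v) = 6v - 18 vanishes at v ∈ {3}.
Local minima of P (where P''>0): P(-1)=-2. Local minima of Q: Q(3)=-27.
So the global minimum of E is P(-1) + Q(3) − 4 = -2 − 27 − 4 = -33, attained at (-1, 3).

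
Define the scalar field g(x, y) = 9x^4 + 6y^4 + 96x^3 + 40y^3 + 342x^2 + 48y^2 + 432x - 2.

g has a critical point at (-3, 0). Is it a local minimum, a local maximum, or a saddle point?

saddle point

The mixed partial ∂²g/∂x∂y is 0, so the Hessian at any point is diag(g_xx, g_yy) = diag(36(3x^2 + 16x + 19), 24(3y^2 + 10y + 4)).
At (-3, 0): H = diag(-72, 96).
The eigenvalues have opposite signs, so H is indefinite: a saddle point.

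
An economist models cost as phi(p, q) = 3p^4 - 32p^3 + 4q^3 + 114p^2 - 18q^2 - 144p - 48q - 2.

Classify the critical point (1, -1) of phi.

The mixed partial ∂²phi/∂p∂q is 0, so the Hessian at any point is diag(phi_pp, phi_qq) = diag(12(3p^2 - 16p + 19), 12(2q - 3)).
At (1, -1): H = diag(72, -60).
The eigenvalues have opposite signs, so H is indefinite: a saddle point.

saddle point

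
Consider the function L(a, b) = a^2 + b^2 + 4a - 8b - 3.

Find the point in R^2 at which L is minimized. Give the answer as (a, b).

(-2, 4)

L(a,b) separates as P(a) + Q(b) − 3, so its minimum is min P + min Q − 3.
P'(a) = 2a + 4 vanishes at a ∈ {-2}; Q'(b) = 2b - 8 vanishes at b ∈ {4}.
Local minima of P (where P''>0): P(-2)=-4. Local minima of Q: Q(4)=-16.
So the global minimum of L is P(-2) + Q(4) − 3 = -4 − 16 − 3 = -23, attained at (-2, 4).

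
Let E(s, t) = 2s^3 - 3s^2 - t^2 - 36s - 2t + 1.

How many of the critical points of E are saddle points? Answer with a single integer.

E separates as a function of s plus a function of t, so ∇E=0 decouples.
∂E/∂s = 6(s - 3)(s + 2) = 0 at s ∈ {-2, 3}; ∂E/∂t = -2(t + 1) = 0 at t ∈ {-1}.
The Hessian is diagonal: diag(E_ss, E_tt). Second derivatives: E_ss(-2)=-30, E_ss(3)=30; E_tt(-1)=-2.
Saddle points occur where the two diagonal entries have opposite signs: (3, -1). Count: 1.

1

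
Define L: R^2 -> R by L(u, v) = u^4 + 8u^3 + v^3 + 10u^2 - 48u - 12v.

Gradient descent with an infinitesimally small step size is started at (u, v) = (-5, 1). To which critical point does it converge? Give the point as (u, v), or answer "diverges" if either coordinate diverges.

(-4, 2)

L is separable, so gradient descent decouples: u follows -∂L/∂u, v follows -∂L/∂v.
∂L/∂u = 4(u - 1)(u + 3)(u + 4); at u=-5 this is -48, so u increases.
∂L/∂v = 3(v - 2)(v + 2); at v=1 this is -9, so v increases.
u converges to its nearest critical value -4 (a local min of the u-part); v converges to 2. The iterate converges to (-4, 2).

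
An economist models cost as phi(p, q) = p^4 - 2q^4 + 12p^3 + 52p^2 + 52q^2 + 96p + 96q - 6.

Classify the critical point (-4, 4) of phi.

saddle point

The mixed partial ∂²phi/∂p∂q is 0, so the Hessian at any point is diag(phi_pp, phi_qq) = diag(4(3p^2 + 18p + 26), 8(-3q^2 + 13)).
At (-4, 4): H = diag(8, -280).
The eigenvalues have opposite signs, so H is indefinite: a saddle point.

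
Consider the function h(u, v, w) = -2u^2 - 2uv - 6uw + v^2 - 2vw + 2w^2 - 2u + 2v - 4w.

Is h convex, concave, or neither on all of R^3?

neither

h is quadratic, so its Hessian is the constant matrix H = [[-4, -2, -6], [-2, 2, -2], [-6, -2, 4]].
Leading principal minors: -4, -12, -152.
Neither pattern holds ⇒ H is indefinite ⇒ neither convex nor concave.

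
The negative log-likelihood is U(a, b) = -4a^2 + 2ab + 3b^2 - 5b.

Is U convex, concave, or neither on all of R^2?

neither

U is quadratic, so its Hessian is the constant matrix H = [[-8, 2], [2, 6]].
det(H) = -52, tr(H) = -2.
det(H) < 0, so H is indefinite: neither convex nor concave.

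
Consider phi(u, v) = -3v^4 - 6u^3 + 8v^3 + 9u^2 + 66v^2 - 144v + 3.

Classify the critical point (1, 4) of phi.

The mixed partial ∂²phi/∂u∂v is 0, so the Hessian at any point is diag(phi_uu, phi_vv) = diag(18(-2u + 1), 12(-3v^2 + 4v + 11)).
At (1, 4): H = diag(-18, -252).
Both eigenvalues are negative, so H is negative definite: a local maximum.

local maximum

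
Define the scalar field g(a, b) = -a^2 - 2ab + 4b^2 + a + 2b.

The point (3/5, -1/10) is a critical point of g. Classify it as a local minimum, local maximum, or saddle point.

The Hessian of g is constant: H = [[-2, -2], [-2, 8]].
det(H) = (-2)·8 − (-2)² = -20.
Since det(H) < 0, H is indefinite and the critical point is a saddle point.

saddle point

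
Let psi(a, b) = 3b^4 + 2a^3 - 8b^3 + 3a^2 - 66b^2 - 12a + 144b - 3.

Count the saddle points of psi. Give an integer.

3

psi separates as a function of a plus a function of b, so ∇psi=0 decouples.
∂psi/∂a = 6(a - 1)(a + 2) = 0 at a ∈ {-2, 1}; ∂psi/∂b = 12(b - 4)(b - 1)(b + 3) = 0 at b ∈ {-3, 1, 4}.
The Hessian is diagonal: diag(psi_aa, psi_bb). Second derivatives: psi_aa(-2)=-18, psi_aa(1)=18; psi_bb(-3)=336, psi_bb(1)=-144, psi_bb(4)=252.
Saddle points occur where the two diagonal entries have opposite signs: (-2, -3), (-2, 4), (1, 1). Count: 3.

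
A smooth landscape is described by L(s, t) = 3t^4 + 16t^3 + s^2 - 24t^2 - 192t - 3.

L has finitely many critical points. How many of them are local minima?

L separates as a function of s plus a function of t, so ∇L=0 decouples.
∂L/∂s = 2s = 0 at s ∈ {0}; ∂L/∂t = 12(t - 2)(t + 2)(t + 4) = 0 at t ∈ {-4, -2, 2}.
The Hessian is diagonal: diag(L_ss, L_tt). Second derivatives: L_ss(0)=2; L_tt(-4)=144, L_tt(-2)=-96, L_tt(2)=288.
Local minima occur where both diagonal entries positive: (0, -4), (0, 2). Count: 2.

2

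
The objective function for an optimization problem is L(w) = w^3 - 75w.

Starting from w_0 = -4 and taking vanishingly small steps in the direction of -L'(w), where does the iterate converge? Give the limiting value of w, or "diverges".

L'(w) = 3(w - 5)(w + 5), so L'(-4) = -27.
Gradient descent moves in the -L' direction, i.e. w is increasing.
The nearest critical point in that direction is w = 5, where L'' = 30 > 0 (a local minimum). The iterate converges there.

5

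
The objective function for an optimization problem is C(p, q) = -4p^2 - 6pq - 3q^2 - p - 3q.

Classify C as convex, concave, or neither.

concave

C is quadratic, so its Hessian is the constant matrix H = [[-8, -6], [-6, -6]].
det(H) = 12, tr(H) = -14.
det(H) > 0 and tr(H) < 0, so H is negative definite everywhere: concave.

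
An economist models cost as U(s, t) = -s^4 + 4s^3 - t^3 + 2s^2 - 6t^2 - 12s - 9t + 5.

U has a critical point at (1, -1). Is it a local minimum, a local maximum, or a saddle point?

The mixed partial ∂²U/∂s∂t is 0, so the Hessian at any point is diag(U_ss, U_tt) = diag(4(-3s^2 + 6s + 1), -6(t + 2)).
At (1, -1): H = diag(16, -6).
The eigenvalues have opposite signs, so H is indefinite: a saddle point.

saddle point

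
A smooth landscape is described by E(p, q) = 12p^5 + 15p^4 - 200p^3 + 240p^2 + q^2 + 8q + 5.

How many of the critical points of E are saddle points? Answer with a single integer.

E separates as a function of p plus a function of q, so ∇E=0 decouples.
∂E/∂p = 60p(p - 2)(p - 1)(p + 4) = 0 at p ∈ {-4, 0, 1, 2}; ∂E/∂q = 2(q + 4) = 0 at q ∈ {-4}.
The Hessian is diagonal: diag(E_pp, E_qq). Second derivatives: E_pp(-4)=-7200, E_pp(0)=480, E_pp(1)=-300, E_pp(2)=720; E_qq(-4)=2.
Saddle points occur where the two diagonal entries have opposite signs: (-4, -4), (1, -4). Count: 2.

2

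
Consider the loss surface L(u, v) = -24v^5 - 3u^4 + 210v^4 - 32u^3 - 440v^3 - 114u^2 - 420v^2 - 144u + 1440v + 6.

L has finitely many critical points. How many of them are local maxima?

L separates as a function of u plus a function of v, so ∇L=0 decouples.
∂L/∂u = -12(u + 1)(u + 3)(u + 4) = 0 at u ∈ {-4, -3, -1}; ∂L/∂v = -120(v - 4)(v - 3)(v - 1)(v + 1) = 0 at v ∈ {-1, 1, 3, 4}.
The Hessian is diagonal: diag(L_uu, L_vv). Second derivatives: L_uu(-4)=-36, L_uu(-3)=24, L_uu(-1)=-72; L_vv(-1)=4800, L_vv(1)=-1440, L_vv(3)=960, L_vv(4)=-1800.
Local maxima occur where both diagonal entries negative: (-4, 1), (-4, 4), (-1, 1), (-1, 4). Count: 4.

4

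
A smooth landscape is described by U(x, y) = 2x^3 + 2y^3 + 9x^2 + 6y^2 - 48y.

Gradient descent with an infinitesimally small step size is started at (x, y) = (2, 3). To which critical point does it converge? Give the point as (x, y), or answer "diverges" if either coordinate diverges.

U is separable, so gradient descent decouples: x follows -∂U/∂x, y follows -∂U/∂y.
∂U/∂x = 6x(x + 3); at x=2 this is 60, so x decreases.
∂U/∂y = 6(y - 2)(y + 4); at y=3 this is 42, so y decreases.
x converges to its nearest critical value 0 (a local min of the x-part); y converges to 2. The iterate converges to (0, 2).

(0, 2)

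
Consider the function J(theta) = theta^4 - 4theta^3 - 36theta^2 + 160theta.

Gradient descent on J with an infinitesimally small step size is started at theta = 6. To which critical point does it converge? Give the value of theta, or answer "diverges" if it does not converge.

5

J'(theta) = 4(theta - 5)(theta - 2)(theta + 4), so J'(6) = 160.
Gradient descent moves in the -J' direction, i.e. theta is decreasing.
The nearest critical point in that direction is theta = 5, where J'' = 108 > 0 (a local minimum). The iterate converges there.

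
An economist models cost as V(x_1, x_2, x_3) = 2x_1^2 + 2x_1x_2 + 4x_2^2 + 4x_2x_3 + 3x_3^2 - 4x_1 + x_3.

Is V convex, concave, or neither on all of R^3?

V is quadratic, so its Hessian is the constant matrix H = [[4, 2, 0], [2, 8, 4], [0, 4, 6]].
Leading principal minors: 4, 28, 104.
All positive ⇒ H ≻ 0 ⇒ convex.

convex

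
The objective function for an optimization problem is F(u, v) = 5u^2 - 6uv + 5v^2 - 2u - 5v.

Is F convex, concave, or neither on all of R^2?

convex

F is quadratic, so its Hessian is the constant matrix H = [[10, -6], [-6, 10]].
det(H) = 64, tr(H) = 20.
det(H) > 0 and tr(H) > 0, so H is positive definite everywhere: convex.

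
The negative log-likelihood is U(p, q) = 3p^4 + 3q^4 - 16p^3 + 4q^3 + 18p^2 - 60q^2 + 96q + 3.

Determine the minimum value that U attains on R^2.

-856

U(p,q) separates as A(p) + B(q) + 3, so its minimum is min A + min B + 3.
A'(p) = 12p(p - 3)(p - 1) vanishes at p ∈ {0, 1, 3}; B'(q) = 12(q - 2)(q - 1)(q + 4) vanishes at q ∈ {-4, 1, 2}.
Local minima of A (where A''>0): A(0)=0, A(3)=-27. Local minima of B: B(-4)=-832, B(2)=32.
So the global minimum of U is A(3) + B(-4) + 3 = -27 − 832 + 3 = -856, attained at (3, -4).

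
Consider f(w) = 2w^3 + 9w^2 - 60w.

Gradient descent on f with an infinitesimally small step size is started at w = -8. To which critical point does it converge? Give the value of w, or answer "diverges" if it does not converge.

diverges

f'(w) = 6(w - 2)(w + 5), so f'(-8) = 180.
Gradient descent moves in the -f' direction, i.e. w is decreasing.
There is no critical point below w=-8, and f' keeps the same sign, so the iterate runs off to −∞.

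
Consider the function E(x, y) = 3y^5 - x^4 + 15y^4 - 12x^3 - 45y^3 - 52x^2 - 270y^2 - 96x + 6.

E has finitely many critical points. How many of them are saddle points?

E separates as a function of x plus a function of y, so ∇E=0 decouples.
∂E/∂x = -4(x + 2)(x + 3)(x + 4) = 0 at x ∈ {-4, -3, -2}; ∂E/∂y = 15y(y - 3)(y + 3)(y + 4) = 0 at y ∈ {-4, -3, 0, 3}.
The Hessian is diagonal: diag(E_xx, E_yy). Second derivatives: E_xx(-4)=-8, E_xx(-3)=4, E_xx(-2)=-8; E_yy(-4)=-420, E_yy(-3)=270, E_yy(0)=-540, E_yy(3)=1890.
Saddle points occur where the two diagonal entries have opposite signs: (-4, -3), (-4, 3), (-3, -4), (-3, 0), (-2, -3), (-2, 3). Count: 6.

6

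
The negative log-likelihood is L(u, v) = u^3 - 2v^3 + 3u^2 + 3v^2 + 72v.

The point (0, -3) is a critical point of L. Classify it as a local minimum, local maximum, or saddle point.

local minimum

The mixed partial ∂²L/∂u∂v is 0, so the Hessian at any point is diag(L_uu, L_vv) = diag(6(u + 1), 6(-2v + 1)).
At (0, -3): H = diag(6, 42).
Both eigenvalues are positive, so H is positive definite: a local minimum.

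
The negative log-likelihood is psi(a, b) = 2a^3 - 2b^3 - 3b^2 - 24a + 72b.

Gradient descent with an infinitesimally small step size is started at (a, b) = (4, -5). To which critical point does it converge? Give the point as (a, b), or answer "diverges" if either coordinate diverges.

(2, -4)

psi is separable, so gradient descent decouples: a follows -∂psi/∂a, b follows -∂psi/∂b.
∂psi/∂a = 6(a - 2)(a + 2); at a=4 this is 72, so a decreases.
∂psi/∂b = -6(b - 3)(b + 4); at b=-5 this is -48, so b increases.
a converges to its nearest critical value 2 (a local min of the a-part); b converges to -4. The iterate converges to (2, -4).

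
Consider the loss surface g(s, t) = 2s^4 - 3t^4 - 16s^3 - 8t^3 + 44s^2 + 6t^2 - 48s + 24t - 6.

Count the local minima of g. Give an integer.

g separates as a function of s plus a function of t, so ∇g=0 decouples.
∂g/∂s = 8(s - 3)(s - 2)(s - 1) = 0 at s ∈ {1, 2, 3}; ∂g/∂t = -12(t - 1)(t + 1)(t + 2) = 0 at t ∈ {-2, -1, 1}.
The Hessian is diagonal: diag(g_ss, g_tt). Second derivatives: g_ss(1)=16, g_ss(2)=-8, g_ss(3)=16; g_tt(-2)=-36, g_tt(-1)=24, g_tt(1)=-72.
Local minima occur where both diagonal entries positive: (1, -1), (3, -1). Count: 2.

2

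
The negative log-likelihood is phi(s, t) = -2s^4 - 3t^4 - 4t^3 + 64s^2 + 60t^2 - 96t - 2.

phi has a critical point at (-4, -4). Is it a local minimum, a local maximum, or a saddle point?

The mixed partial ∂²phi/∂s∂t is 0, so the Hessian at any point is diag(phi_ss, phi_tt) = diag(8(-3s^2 + 16), 12(-3t^2 - 2t + 10)).
At (-4, -4): H = diag(-256, -360).
Both eigenvalues are negative, so H is negative definite: a local maximum.

local maximum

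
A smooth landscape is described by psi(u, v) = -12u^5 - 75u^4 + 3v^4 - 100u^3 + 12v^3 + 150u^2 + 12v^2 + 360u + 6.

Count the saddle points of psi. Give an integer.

6

psi separates as a function of u plus a function of v, so ∇psi=0 decouples.
∂psi/∂u = -60(u - 1)(u + 1)(u + 2)(u + 3) = 0 at u ∈ {-3, -2, -1, 1}; ∂psi/∂v = 12v(v + 1)(v + 2) = 0 at v ∈ {-2, -1, 0}.
The Hessian is diagonal: diag(psi_uu, psi_vv). Second derivatives: psi_uu(-3)=480, psi_uu(-2)=-180, psi_uu(-1)=240, psi_uu(1)=-1440; psi_vv(-2)=24, psi_vv(-1)=-12, psi_vv(0)=24.
Saddle points occur where the two diagonal entries have opposite signs: (-3, -1), (-2, -2), (-2, 0), (-1, -1), (1, -2), (1, 0). Count: 6.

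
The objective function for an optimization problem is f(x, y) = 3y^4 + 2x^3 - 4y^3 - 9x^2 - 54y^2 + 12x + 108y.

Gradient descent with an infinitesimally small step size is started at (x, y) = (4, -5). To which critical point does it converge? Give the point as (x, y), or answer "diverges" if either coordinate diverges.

(2, -3)

f is separable, so gradient descent decouples: x follows -∂f/∂x, y follows -∂f/∂y.
∂f/∂x = 6(x - 2)(x - 1); at x=4 this is 36, so x decreases.
∂f/∂y = 12(y - 3)(y - 1)(y + 3); at y=-5 this is -1152, so y increases.
x converges to its nearest critical value 2 (a local min of the x-part); y converges to -3. The iterate converges to (2, -3).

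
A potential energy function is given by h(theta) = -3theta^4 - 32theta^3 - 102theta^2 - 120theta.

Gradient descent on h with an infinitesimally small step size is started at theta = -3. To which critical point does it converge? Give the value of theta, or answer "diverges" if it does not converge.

h'(theta) = -12(theta + 1)(theta + 2)(theta + 5), so h'(-3) = -48.
Gradient descent moves in the -h' direction, i.e. theta is increasing.
The nearest critical point in that direction is theta = -2, where h'' = 36 > 0 (a local minimum). The iterate converges there.

-2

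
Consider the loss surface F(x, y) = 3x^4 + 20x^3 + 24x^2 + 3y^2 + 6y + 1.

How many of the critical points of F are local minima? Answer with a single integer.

F separates as a function of x plus a function of y, so ∇F=0 decouples.
∂F/∂x = 12x(x + 1)(x + 4) = 0 at x ∈ {-4, -1, 0}; ∂F/∂y = 6(y + 1) = 0 at y ∈ {-1}.
The Hessian is diagonal: diag(F_xx, F_yy). Second derivatives: F_xx(-4)=144, F_xx(-1)=-36, F_xx(0)=48; F_yy(-1)=6.
Local minima occur where both diagonal entries positive: (-4, -1), (0, -1). Count: 2.

2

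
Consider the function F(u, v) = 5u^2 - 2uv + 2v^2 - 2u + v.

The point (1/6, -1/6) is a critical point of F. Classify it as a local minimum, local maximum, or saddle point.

local minimum

The Hessian of F is constant: H = [[10, -2], [-2, 4]].
det(H) = 10·4 − (-2)² = 36.
det(H) > 0 and tr(H) = 14 > 0, so H is positive definite and the point is a local minimum.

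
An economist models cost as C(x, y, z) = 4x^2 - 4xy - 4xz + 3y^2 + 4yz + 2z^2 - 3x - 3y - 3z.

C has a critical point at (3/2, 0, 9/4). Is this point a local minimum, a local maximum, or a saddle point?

local minimum

The Hessian is constant: H = [[8, -4, -4], [-4, 6, 4], [-4, 4, 4]].
Leading principal minors: Δ₁ = 8, Δ₂ = 32, Δ₃ = 32.
All leading minors are positive, so H is positive definite: a local minimum.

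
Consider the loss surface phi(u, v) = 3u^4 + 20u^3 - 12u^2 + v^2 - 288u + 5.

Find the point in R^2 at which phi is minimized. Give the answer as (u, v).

(2, 0)

phi(u,v) separates as P(u) + Q(v) + 5, so its minimum is min P + min Q + 5.
P'(u) = 12(u - 2)(u + 3)(u + 4) vanishes at u ∈ {-4, -3, 2}; Q'(v) = 2v vanishes at v ∈ {0}.
Local minima of P (where P''>0): P(-4)=448, P(2)=-416. Local minima of Q: Q(0)=0.
So the global minimum of phi is P(2) + Q(0) + 5 = -416 + 0 + 5 = -411, attained at (2, 0).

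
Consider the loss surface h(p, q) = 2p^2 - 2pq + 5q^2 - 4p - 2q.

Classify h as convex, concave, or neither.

convex

h is quadratic, so its Hessian is the constant matrix H = [[4, -2], [-2, 10]].
det(H) = 36, tr(H) = 14.
det(H) > 0 and tr(H) > 0, so H is positive definite everywhere: convex.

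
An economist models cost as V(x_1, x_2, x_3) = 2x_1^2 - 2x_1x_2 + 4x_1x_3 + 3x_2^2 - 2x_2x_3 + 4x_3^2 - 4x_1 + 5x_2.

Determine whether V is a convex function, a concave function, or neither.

convex

V is quadratic, so its Hessian is the constant matrix H = [[4, -2, 4], [-2, 6, -2], [4, -2, 8]].
Leading principal minors: 4, 20, 80.
All positive ⇒ H ≻ 0 ⇒ convex.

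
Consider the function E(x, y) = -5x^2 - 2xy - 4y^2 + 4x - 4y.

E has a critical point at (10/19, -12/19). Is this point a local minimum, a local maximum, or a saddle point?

The Hessian of E is constant: H = [[-10, -2], [-2, -8]].
det(H) = (-10)·(-8) − (-2)² = 76.
det(H) > 0 and tr(H) = -18 < 0, so H is negative definite and the point is a local maximum.

local maximum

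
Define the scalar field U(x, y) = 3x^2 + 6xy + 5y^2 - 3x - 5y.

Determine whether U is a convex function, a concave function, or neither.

U is quadratic, so its Hessian is the constant matrix H = [[6, 6], [6, 10]].
det(H) = 24, tr(H) = 16.
det(H) > 0 and tr(H) > 0, so H is positive definite everywhere: convex.

convex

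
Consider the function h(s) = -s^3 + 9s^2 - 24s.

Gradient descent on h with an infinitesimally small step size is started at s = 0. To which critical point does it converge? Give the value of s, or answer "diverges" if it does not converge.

h'(s) = -3(s - 4)(s - 2), so h'(0) = -24.
Gradient descent moves in the -h' direction, i.e. s is increasing.
The nearest critical point in that direction is s = 2, where h'' = 6 > 0 (a local minimum). The iterate converges there.

2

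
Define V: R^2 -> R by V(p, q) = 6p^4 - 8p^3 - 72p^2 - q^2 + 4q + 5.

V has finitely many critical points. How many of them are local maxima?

V separates as a function of p plus a function of q, so ∇V=0 decouples.
∂V/∂p = 24p(p - 3)(p + 2) = 0 at p ∈ {-2, 0, 3}; ∂V/∂q = -2(q - 2) = 0 at q ∈ {2}.
The Hessian is diagonal: diag(V_pp, V_qq). Second derivatives: V_pp(-2)=240, V_pp(0)=-144, V_pp(3)=360; V_qq(2)=-2.
Local maxima occur where both diagonal entries negative: (0, 2). Count: 1.

1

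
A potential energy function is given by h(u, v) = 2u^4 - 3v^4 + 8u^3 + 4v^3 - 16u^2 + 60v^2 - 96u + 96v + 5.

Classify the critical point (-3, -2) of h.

saddle point

The mixed partial ∂²h/∂u∂v is 0, so the Hessian at any point is diag(h_uu, h_vv) = diag(8(3u^2 + 6u - 4), 12(-3v^2 + 2v + 10)).
At (-3, -2): H = diag(40, -72).
The eigenvalues have opposite signs, so H is indefinite: a saddle point.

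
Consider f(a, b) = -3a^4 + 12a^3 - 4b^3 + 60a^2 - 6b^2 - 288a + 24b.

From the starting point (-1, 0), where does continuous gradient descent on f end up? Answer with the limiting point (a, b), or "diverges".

f is separable, so gradient descent decouples: a follows -∂f/∂a, b follows -∂f/∂b.
∂f/∂a = -12(a - 4)(a - 2)(a + 3); at a=-1 this is -360, so a increases.
∂f/∂b = -12(b - 1)(b + 2); at b=0 this is 24, so b decreases.
a converges to its nearest critical value 2 (a local min of the a-part); b converges to -2. The iterate converges to (2, -2).

(2, -2)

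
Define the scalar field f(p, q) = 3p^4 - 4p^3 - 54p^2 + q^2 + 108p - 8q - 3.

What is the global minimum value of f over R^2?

-478

f(p,q) separates as A(p) + B(q) − 3, so its minimum is min A + min B − 3.
A'(p) = 12(p - 3)(p - 1)(p + 3) vanishes at p ∈ {-3, 1, 3}; B'(q) = 2q - 8 vanishes at q ∈ {4}.
Local minima of A (where A''>0): A(-3)=-459, A(3)=-27. Local minima of B: B(4)=-16.
So the global minimum of f is A(-3) + B(4) − 3 = -459 − 16 − 3 = -478, attained at (-3, 4).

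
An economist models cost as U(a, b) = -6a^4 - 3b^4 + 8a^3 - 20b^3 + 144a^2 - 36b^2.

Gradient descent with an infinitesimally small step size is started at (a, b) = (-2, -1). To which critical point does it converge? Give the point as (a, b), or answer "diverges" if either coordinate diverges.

U is separable, so gradient descent decouples: a follows -∂U/∂a, b follows -∂U/∂b.
∂U/∂a = -24a(a - 4)(a + 3); at a=-2 this is -288, so a increases.
∂U/∂b = -12b(b + 2)(b + 3); at b=-1 this is 24, so b decreases.
a converges to its nearest critical value 0 (a local min of the a-part); b converges to -2. The iterate converges to (0, -2).

(0, -2)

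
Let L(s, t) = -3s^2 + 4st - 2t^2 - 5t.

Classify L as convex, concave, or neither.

concave

L is quadratic, so its Hessian is the constant matrix H = [[-6, 4], [4, -4]].
det(H) = 8, tr(H) = -10.
det(H) > 0 and tr(H) < 0, so H is negative definite everywhere: concave.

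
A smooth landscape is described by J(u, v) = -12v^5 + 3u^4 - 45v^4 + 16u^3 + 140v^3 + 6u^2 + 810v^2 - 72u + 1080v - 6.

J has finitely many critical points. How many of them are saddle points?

J separates as a function of u plus a function of v, so ∇J=0 decouples.
∂J/∂u = 12(u - 1)(u + 2)(u + 3) = 0 at u ∈ {-3, -2, 1}; ∂J/∂v = -60(v - 3)(v + 1)(v + 2)(v + 3) = 0 at v ∈ {-3, -2, -1, 3}.
The Hessian is diagonal: diag(J_uu, J_vv). Second derivatives: J_uu(-3)=48, J_uu(-2)=-36, J_uu(1)=144; J_vv(-3)=720, J_vv(-2)=-300, J_vv(-1)=480, J_vv(3)=-7200.
Saddle points occur where the two diagonal entries have opposite signs: (-3, -2), (-3, 3), (-2, -3), (-2, -1), (1, -2), (1, 3). Count: 6.

6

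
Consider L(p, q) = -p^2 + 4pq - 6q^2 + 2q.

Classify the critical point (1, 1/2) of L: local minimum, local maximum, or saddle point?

The Hessian of L is constant: H = [[-2, 4], [4, -12]].
det(H) = (-2)·(-12) − 4² = 8.
det(H) > 0 and tr(H) = -14 < 0, so H is negative definite and the point is a local maximum.

local maximum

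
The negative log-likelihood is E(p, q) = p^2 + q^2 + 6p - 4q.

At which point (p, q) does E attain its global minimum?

(-3, 2)

E(p,q) separates as A(p) + B(q), so its minimum is min A + min B.
A'(p) = 2p + 6 vanishes at p ∈ {-3}; B'(q) = 2q - 4 vanishes at q ∈ {2}.
Local minima of A (where A''>0): A(-3)=-9. Local minima of B: B(2)=-4.
So the global minimum of E is A(-3) + B(2) = -9 − 4 = -13, attained at (-3, 2).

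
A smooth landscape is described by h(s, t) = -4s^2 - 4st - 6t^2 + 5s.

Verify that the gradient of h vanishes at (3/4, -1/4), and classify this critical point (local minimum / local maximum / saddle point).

∇h = (-8s - 4t + 5, -4s - 12t); substituting (3/4, -1/4) gives ∇h = (0, 0), so (3/4, -1/4) is indeed a critical point.
The Hessian of h is constant: H = [[-8, -4], [-4, -12]].
det(H) = (-8)·(-12) − (-4)² = 80.
det(H) > 0 and tr(H) = -20 < 0, so H is negative definite and the point is a local maximum.

local maximum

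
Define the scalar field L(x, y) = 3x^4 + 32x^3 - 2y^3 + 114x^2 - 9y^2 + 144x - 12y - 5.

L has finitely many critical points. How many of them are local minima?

L separates as a function of x plus a function of y, so ∇L=0 decouples.
∂L/∂x = 12(x + 1)(x + 3)(x + 4) = 0 at x ∈ {-4, -3, -1}; ∂L/∂y = -6(y + 1)(y + 2) = 0 at y ∈ {-2, -1}.
The Hessian is diagonal: diag(L_xx, L_yy). Second derivatives: L_xx(-4)=36, L_xx(-3)=-24, L_xx(-1)=72; L_yy(-2)=6, L_yy(-1)=-6.
Local minima occur where both diagonal entries positive: (-4, -2), (-1, -2). Count: 2.

2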